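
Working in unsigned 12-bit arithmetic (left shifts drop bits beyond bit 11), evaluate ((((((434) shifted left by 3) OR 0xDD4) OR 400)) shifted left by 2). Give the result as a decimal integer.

434 = 000110110010
→ shifted left by 3 (mod 2^12) → 110110010000 = 3472
0xDD4 = 110111010100
→ OR → 110111010100 = 3540
400 = 000110010000
→ OR → 110111010100 = 3540
→ shifted left by 2 (mod 2^12) → 011101010000 = 1872

1872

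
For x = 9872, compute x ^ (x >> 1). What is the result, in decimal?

13784

x = 10011010010000 = 9872
x>>1 = 01001101001000
XOR  = 11010111011000 = 13784
(x ^ (x >> 1) gives the standard binary-reflected Gray code of x.)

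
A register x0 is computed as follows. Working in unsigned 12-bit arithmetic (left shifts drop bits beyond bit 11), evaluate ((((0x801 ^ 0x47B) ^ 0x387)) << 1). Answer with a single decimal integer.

4090

0x801 = 100000000001
0x47B = 010001111011
→ ^ → 110001111010 = 3194
0x387 = 001110000111
→ ^ → 111111111101 = 4093
→ << 1 (mod 2^12) → 111111111010 = 4090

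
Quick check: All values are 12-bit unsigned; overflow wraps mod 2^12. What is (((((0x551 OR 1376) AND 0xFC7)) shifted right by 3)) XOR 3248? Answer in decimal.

3096

0x551 = 010101010001
1376 = 010101100000
→ OR → 010101110001 = 1393
0xFC7 = 111111000111
→ AND → 010101000001 = 1345
→ shifted right by 3 → 000010101000 = 168
3248 = 110010110000
→ XOR → 110000011000 = 3096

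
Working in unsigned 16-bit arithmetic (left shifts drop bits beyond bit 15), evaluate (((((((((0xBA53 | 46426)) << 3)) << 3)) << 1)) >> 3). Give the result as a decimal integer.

5552

0xBA53 = 1011101001010011
46426 = 1011010101011010
→ | → 1011111101011011 = 48987
→ << 3 (mod 2^16) → 1111101011011000 = 64216
→ << 3 (mod 2^16) → 1101011011000000 = 54976
→ << 1 (mod 2^16) → 1010110110000000 = 44416
→ >> 3 → 0001010110110000 = 5552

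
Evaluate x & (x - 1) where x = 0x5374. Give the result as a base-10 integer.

x = 101001101110100 = 21364
x - 1 = 101001101110011
AND   = 101001101110000 = 21360
(x & (x - 1) clears the lowest set bit of x.)

21360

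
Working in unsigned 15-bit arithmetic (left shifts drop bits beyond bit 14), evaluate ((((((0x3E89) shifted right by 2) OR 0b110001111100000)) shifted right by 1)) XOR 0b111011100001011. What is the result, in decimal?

0x3E89 = 011111010001001
→ shifted right by 2 → 000111110100010 = 4002
0b110001111100000 = 110001111100000
→ OR → 110111111100010 = 28642
→ shifted right by 1 → 011011111110001 = 14321
0b111011100001011 = 111011100001011
→ XOR → 100000011111010 = 16634

16634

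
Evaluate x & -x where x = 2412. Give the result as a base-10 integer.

4

x = 100101101100 = 2412
-x (two's complement) = …011010010100
AND   = 000000000100 = 4
(x & -x isolates the lowest set bit of x.)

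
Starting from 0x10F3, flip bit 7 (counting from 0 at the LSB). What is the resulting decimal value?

4211

x = 01000011110011
bit 7 is currently 1; toggle it via x ^ (1 << 7) = x ^ 128
→ 01000001110011 = 4211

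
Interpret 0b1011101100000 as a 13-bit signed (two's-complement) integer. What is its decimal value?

-2208

pattern = 1011101100000 (MSB is 1 ⇒ negative)
Invert: 0100010011111, add 1 → 0100010100000 = 2208, so the value is -2208.
(Equivalently: 5984 - 2^13 = 5984 - 8192 = -2208.)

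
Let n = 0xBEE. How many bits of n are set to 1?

0xBEE = 101111101110
Count the 1s: 1 + 1 + 1 + 1 + 1 + 1 + 1 + 1 + 1 = 9

9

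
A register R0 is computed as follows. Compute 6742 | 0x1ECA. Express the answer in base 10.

6742 = 1101001010110
0x1ECA = 1111011001010
 OR → 1111011011110 = 7902

7902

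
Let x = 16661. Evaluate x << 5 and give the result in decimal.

16661 = 00000100000100010101
shift left by 5 → 10000010001010100000 = 533152
(equivalently, 16661 × 2^5 = 16661 × 32)

533152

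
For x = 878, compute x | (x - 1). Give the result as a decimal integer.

x = 1101101110 = 878
x - 1 = 1101101101
OR    = 1101101111 = 879
(x | (x - 1) sets all bits below the lowest set bit.)

879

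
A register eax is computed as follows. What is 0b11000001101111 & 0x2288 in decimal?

a = 11000001101111
0x2288 = 10001010001000
AND → 10000000001000 = 8200

8200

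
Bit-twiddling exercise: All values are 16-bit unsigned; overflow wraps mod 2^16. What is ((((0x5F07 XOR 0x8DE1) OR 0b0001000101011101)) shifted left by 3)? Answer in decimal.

40952

0x5F07 = 0101111100000111
0x8DE1 = 1000110111100001
→ XOR → 1101001011100110 = 53990
0b0001000101011101 = 0001000101011101
→ OR → 1101001111111111 = 54271
→ shifted left by 3 (mod 2^16) → 1001111111111000 = 40952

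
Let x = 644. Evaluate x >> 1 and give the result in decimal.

644 = 1010000100
shift right by 1 → 0101000010 = 322
(equivalently, floor(644 / 2))

322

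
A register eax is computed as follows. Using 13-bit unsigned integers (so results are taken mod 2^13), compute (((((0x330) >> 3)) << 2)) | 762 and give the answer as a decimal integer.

0x330 = 0001100110000
→ >> 3 → 0000001100110 = 102
→ << 2 (mod 2^13) → 0000110011000 = 408
762 = 0001011111010
→ | → 0001111111010 = 1018

1018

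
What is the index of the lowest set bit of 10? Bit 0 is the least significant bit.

1

10 = 1010
Trailing zeros: 1, so the lowest set bit is bit 1 (value 2).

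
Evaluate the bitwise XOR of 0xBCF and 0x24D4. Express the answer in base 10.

0xBCF = 00101111001111
0x24D4 = 10010011010100
XOR → 10111100011011 = 12059

12059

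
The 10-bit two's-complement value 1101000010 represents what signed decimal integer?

pattern = 1101000010 (MSB is 1 ⇒ negative)
Invert: 0010111101, add 1 → 0010111110 = 190, so the value is -190.
(Equivalently: 834 - 2^10 = 834 - 1024 = -190.)

-190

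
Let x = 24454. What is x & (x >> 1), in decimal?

3970

x = 101111110000110 = 24454
x>>1 = 010111111000011
AND  = 000111110000010 = 3970
(x & (x >> 1) has a 1 wherever x has two consecutive 1 bits.)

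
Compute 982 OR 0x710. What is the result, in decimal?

2006

982 = 01111010110
0x710 = 11100010000
 OR → 11111010110 = 2006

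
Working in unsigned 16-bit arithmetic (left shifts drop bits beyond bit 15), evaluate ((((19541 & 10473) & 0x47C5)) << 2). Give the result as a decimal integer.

260

19541 = 0100110001010101
10473 = 0010100011101001
→ & → 0000100001000001 = 2113
0x47C5 = 0100011111000101
→ & → 0000000001000001 = 65
→ << 2 (mod 2^16) → 0000000100000100 = 260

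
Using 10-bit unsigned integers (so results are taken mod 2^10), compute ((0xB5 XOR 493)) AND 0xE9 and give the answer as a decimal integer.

72

0xB5 = 0010110101
493 = 0111101101
→ XOR → 0101011000 = 344
0xE9 = 0011101001
→ AND → 0001001000 = 72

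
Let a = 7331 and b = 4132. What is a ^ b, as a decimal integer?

7331 = 1110010100011
4132 = 1000000100100
XOR → 0110010000111 = 3207

3207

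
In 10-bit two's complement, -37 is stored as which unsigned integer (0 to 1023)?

987

37 in 10 bits: 0000100101
Invert: 1111011010
Add 1:  1111011011 = 987
(Check: 2^10 - 37 = 1024 - 37 = 987.)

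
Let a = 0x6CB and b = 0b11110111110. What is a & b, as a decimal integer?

0x6CB = 11011001011
b = 11110111110
AND → 11010001010 = 1674

1674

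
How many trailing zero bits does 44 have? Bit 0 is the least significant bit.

2

44 = 101100
Trailing zeros: 2, so the lowest set bit is bit 2 (value 4).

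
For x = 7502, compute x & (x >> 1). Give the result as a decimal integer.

3078

x = 1110101001110 = 7502
x>>1 = 0111010100111
AND  = 0110000000110 = 3078
(x & (x >> 1) has a 1 wherever x has two consecutive 1 bits.)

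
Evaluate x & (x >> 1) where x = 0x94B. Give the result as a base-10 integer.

x = 100101001011 = 2379
x>>1 = 010010100101
AND  = 000000000001 = 1
(x & (x >> 1) has a 1 wherever x has two consecutive 1 bits.)

1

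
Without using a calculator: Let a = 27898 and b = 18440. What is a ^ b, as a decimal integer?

27898 = 110110011111010
18440 = 100100000001000
XOR → 010010011110010 = 9458

9458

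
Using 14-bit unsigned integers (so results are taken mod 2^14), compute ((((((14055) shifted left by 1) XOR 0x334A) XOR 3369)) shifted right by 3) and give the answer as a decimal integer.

14055 = 11011011100111
→ shifted left by 1 (mod 2^14) → 10110111001110 = 11726
0x334A = 11001101001010
→ XOR → 01111010000100 = 7812
3369 = 00110100101001
→ XOR → 01001110101101 = 5037
→ shifted right by 3 → 00001001110101 = 629

629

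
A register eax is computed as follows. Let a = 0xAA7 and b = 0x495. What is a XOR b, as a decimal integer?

3634

0xAA7 = 101010100111
0x495 = 010010010101
XOR → 111000110010 = 3634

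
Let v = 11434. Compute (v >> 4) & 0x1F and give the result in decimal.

10

v = 0010110010101010
Shift right by 4: 001011001010
Mask low 5 bits: 01010 = 10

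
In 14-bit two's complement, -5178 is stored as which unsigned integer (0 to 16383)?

5178 in 14 bits: 01010000111010
Invert: 10101111000101
Add 1:  10101111000110 = 11206
(Check: 2^14 - 5178 = 16384 - 5178 = 11206.)

11206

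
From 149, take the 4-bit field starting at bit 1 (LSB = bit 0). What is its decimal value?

10

v = 10010101
Shift right by 1: 1001010
Mask low 4 bits: 1010 = 10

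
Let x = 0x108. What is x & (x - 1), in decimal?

256

x = 100001000 = 264
x - 1 = 100000111
AND   = 100000000 = 256
(x & (x - 1) clears the lowest set bit of x.)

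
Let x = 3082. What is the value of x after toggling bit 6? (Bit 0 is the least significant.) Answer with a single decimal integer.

x = 110000001010
bit 6 is currently 0; toggle it via x ^ (1 << 6) = x ^ 64
→ 110001001010 = 3146

3146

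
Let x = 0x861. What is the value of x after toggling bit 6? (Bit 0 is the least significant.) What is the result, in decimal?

2081

x = 100001100001
bit 6 is currently 1; toggle it via x ^ (1 << 6) = x ^ 64
→ 100000100001 = 2081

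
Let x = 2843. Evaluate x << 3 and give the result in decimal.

22744

2843 = 000101100011011
shift left by 3 → 101100011011000 = 22744
(equivalently, 2843 × 2^3 = 2843 × 8)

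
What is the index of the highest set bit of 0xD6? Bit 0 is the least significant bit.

7

0xD6 = 11010110
The topmost 1 is at position 7 (since 2^7 = 128 ≤ 214 < 256).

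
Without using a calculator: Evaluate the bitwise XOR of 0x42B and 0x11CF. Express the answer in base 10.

0x42B = 0010000101011
0x11CF = 1000111001111
XOR → 1010111100100 = 5604

5604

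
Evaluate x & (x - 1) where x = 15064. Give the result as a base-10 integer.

x = 11101011011000 = 15064
x - 1 = 11101011010111
AND   = 11101011010000 = 15056
(x & (x - 1) clears the lowest set bit of x.)

15056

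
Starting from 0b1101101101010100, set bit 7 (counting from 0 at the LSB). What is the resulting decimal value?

56276

x = 1101101101010100
bit 7 is currently 0; set it via x | (1 << 7) = x | 128
→ 1101101111010100 = 56276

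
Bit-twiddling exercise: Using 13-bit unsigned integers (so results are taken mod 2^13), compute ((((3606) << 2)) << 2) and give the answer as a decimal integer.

352

3606 = 0111000010110
→ << 2 (mod 2^13) → 1100001011000 = 6232
→ << 2 (mod 2^13) → 0000101100000 = 352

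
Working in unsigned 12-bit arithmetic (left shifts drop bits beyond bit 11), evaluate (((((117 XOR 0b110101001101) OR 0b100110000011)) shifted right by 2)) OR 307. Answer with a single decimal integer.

895

117 = 000001110101
0b110101001101 = 110101001101
→ XOR → 110100111000 = 3384
0b100110000011 = 100110000011
→ OR → 110110111011 = 3515
→ shifted right by 2 → 001101101110 = 878
307 = 000100110011
→ OR → 001101111111 = 895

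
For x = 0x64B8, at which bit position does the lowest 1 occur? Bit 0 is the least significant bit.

0x64B8 = 110010010111000
Trailing zeros: 3, so the lowest set bit is bit 3 (value 8).

3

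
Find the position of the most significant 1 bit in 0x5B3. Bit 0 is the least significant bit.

10

0x5B3 = 10110110011
The topmost 1 is at position 10 (since 2^10 = 1024 ≤ 1459 < 2048).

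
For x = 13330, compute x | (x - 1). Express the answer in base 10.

x = 11010000010010 = 13330
x - 1 = 11010000010001
OR    = 11010000010011 = 13331
(x | (x - 1) sets all bits below the lowest set bit.)

13331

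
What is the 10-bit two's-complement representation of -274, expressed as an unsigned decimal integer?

274 in 10 bits: 0100010010
Invert: 1011101101
Add 1:  1011101110 = 750
(Check: 2^10 - 274 = 1024 - 274 = 750.)

750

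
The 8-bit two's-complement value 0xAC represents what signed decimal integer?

pattern = 10101100 (MSB is 1 ⇒ negative)
Invert: 01010011, add 1 → 01010100 = 84, so the value is -84.
(Equivalently: 172 - 2^8 = 172 - 256 = -84.)

-84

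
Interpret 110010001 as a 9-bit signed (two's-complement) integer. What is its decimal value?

pattern = 110010001 (MSB is 1 ⇒ negative)
Invert: 001101110, add 1 → 001101111 = 111, so the value is -111.
(Equivalently: 401 - 2^9 = 401 - 512 = -111.)

-111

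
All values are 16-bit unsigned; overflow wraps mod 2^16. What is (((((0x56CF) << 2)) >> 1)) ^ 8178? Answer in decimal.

12908

0x56CF = 0101011011001111
→ << 2 (mod 2^16) → 0101101100111100 = 23356
→ >> 1 → 0010110110011110 = 11678
8178 = 0001111111110010
→ ^ → 0011001001101100 = 12908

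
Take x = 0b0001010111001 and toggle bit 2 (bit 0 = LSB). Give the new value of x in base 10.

701

x = 0001010111001
bit 2 is currently 0; toggle it via x ^ (1 << 2) = x ^ 4
→ 0001010111101 = 701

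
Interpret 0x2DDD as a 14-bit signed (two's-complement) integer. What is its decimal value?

pattern = 10110111011101 (MSB is 1 ⇒ negative)
Invert: 01001000100010, add 1 → 01001000100011 = 4643, so the value is -4643.
(Equivalently: 11741 - 2^14 = 11741 - 16384 = -4643.)

-4643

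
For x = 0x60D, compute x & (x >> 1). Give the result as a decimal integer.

516

x = 11000001101 = 1549
x>>1 = 01100000110
AND  = 01000000100 = 516
(x & (x >> 1) has a 1 wherever x has two consecutive 1 bits.)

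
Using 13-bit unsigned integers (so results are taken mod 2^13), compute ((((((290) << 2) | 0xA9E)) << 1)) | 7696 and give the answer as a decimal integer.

290 = 0000100100010
→ << 2 (mod 2^13) → 0010010001000 = 1160
0xA9E = 0101010011110
→ | → 0111010011110 = 3742
→ << 1 (mod 2^13) → 1110100111100 = 7484
7696 = 1111000010000
→ | → 1111100111100 = 7996

7996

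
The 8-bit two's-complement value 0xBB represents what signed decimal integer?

pattern = 10111011 (MSB is 1 ⇒ negative)
Invert: 01000100, add 1 → 01000101 = 69, so the value is -69.
(Equivalently: 187 - 2^8 = 187 - 256 = -69.)

-69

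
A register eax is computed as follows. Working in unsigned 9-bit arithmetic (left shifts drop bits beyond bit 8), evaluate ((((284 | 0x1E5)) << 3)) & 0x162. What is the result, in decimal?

352

284 = 100011100
0x1E5 = 111100101
→ | → 111111101 = 509
→ << 3 (mod 2^9) → 111101000 = 488
0x162 = 101100010
→ & → 101100000 = 352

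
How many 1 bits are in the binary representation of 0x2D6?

6

0x2D6 = 1011010110
Count the 1s: 1 + 1 + 1 + 1 + 1 + 1 = 6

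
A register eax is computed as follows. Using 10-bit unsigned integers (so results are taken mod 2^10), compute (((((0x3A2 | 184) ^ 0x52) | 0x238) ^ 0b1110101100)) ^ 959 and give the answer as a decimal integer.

0x3A2 = 1110100010
184 = 0010111000
→ | → 1110111010 = 954
0x52 = 0001010010
→ ^ → 1111101000 = 1000
0x238 = 1000111000
→ | → 1111111000 = 1016
0b1110101100 = 1110101100
→ ^ → 0001010100 = 84
959 = 1110111111
→ ^ → 1111101011 = 1003

1003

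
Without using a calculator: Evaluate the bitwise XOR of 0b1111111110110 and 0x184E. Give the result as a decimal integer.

1976

a = 1111111110110
0x184E = 1100001001110
XOR → 0011110111000 = 1976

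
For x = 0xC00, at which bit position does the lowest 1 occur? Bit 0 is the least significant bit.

0xC00 = 110000000000
Trailing zeros: 10, so the lowest set bit is bit 10 (value 1024).

10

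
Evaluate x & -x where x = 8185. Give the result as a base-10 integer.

x = 1111111111001 = 8185
-x (two's complement) = …0000000000111
AND   = 0000000000001 = 1
(x & -x isolates the lowest set bit of x.)

1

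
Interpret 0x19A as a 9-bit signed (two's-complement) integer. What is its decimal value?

-102

pattern = 110011010 (MSB is 1 ⇒ negative)
Invert: 001100101, add 1 → 001100110 = 102, so the value is -102.
(Equivalently: 410 - 2^9 = 410 - 512 = -102.)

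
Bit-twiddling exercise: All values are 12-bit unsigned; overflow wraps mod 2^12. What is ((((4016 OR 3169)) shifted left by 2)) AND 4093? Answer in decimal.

4016 = 111110110000
3169 = 110001100001
→ OR → 111111110001 = 4081
→ shifted left by 2 (mod 2^12) → 111111000100 = 4036
4093 = 111111111101
→ AND → 111111000100 = 4036

4036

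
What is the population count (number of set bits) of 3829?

9

3829 = 111011110101
Count the 1s: 1 + 1 + 1 + 1 + 1 + 1 + 1 + 1 + 1 = 9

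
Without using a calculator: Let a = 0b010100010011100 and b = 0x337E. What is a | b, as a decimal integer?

15358

a = 10100010011100
0x337E = 11001101111110
 OR → 11101111111110 = 15358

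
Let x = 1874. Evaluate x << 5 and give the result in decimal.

59968

1874 = 0000011101010010
shift left by 5 → 1110101001000000 = 59968
(equivalently, 1874 × 2^5 = 1874 × 32)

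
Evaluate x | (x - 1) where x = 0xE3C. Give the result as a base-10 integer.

3647

x = 111000111100 = 3644
x - 1 = 111000111011
OR    = 111000111111 = 3647
(x | (x - 1) sets all bits below the lowest set bit.)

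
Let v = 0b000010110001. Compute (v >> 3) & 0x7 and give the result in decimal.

v = 000010110001
Shift right by 3: 000010110
Mask low 3 bits: 110 = 6

6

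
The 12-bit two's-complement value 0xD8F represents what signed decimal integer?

pattern = 110110001111 (MSB is 1 ⇒ negative)
Invert: 001001110000, add 1 → 001001110001 = 625, so the value is -625.
(Equivalently: 3471 - 2^12 = 3471 - 4096 = -625.)

-625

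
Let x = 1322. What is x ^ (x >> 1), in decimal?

x = 10100101010 = 1322
x>>1 = 01010010101
XOR  = 11110111111 = 1983
(x ^ (x >> 1) gives the standard binary-reflected Gray code of x.)

1983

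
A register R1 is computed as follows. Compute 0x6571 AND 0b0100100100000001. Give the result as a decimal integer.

0x6571 = 110010101110001
b = 100100100000001
AND → 100000100000001 = 16641

16641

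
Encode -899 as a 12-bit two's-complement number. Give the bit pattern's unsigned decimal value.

899 in 12 bits: 001110000011
Invert: 110001111100
Add 1:  110001111101 = 3197
(Check: 2^12 - 899 = 4096 - 899 = 3197.)

3197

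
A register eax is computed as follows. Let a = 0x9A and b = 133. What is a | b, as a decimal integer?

159

0x9A = 10011010
133 = 10000101
 OR → 10011111 = 159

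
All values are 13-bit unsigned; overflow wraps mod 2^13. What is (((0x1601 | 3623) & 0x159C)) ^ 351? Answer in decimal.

0x1601 = 1011000000001
3623 = 0111000100111
→ | → 1111000100111 = 7719
0x159C = 1010110011100
→ & → 1010000000100 = 5124
351 = 0000101011111
→ ^ → 1010101011011 = 5467

5467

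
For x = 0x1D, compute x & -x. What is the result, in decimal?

x = 11101 = 29
-x (two's complement) = …00011
AND   = 00001 = 1
(x & -x isolates the lowest set bit of x.)

1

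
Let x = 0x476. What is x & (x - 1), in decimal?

1140

x = 10001110110 = 1142
x - 1 = 10001110101
AND   = 10001110100 = 1140
(x & (x - 1) clears the lowest set bit of x.)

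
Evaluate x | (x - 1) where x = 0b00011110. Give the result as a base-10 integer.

x = 11110 = 30
x - 1 = 11101
OR    = 11111 = 31
(x | (x - 1) sets all bits below the lowest set bit.)

31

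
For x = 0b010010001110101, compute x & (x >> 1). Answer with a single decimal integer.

x = 10010001110101 = 9333
x>>1 = 01001000111010
AND  = 00000000110000 = 48
(x & (x >> 1) has a 1 wherever x has two consecutive 1 bits.)

48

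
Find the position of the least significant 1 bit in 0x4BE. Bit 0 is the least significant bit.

0x4BE = 10010111110
Trailing zeros: 1, so the lowest set bit is bit 1 (value 2).

1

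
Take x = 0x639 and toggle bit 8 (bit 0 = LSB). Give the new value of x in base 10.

1849

x = 011000111001
bit 8 is currently 0; toggle it via x ^ (1 << 8) = x ^ 256
→ 011100111001 = 1849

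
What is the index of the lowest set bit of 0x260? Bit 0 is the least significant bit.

0x260 = 1001100000
Trailing zeros: 5, so the lowest set bit is bit 5 (value 32).

5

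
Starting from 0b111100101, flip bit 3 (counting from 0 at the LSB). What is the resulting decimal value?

x = 111100101
bit 3 is currently 0; toggle it via x ^ (1 << 3) = x ^ 8
→ 111101101 = 493

493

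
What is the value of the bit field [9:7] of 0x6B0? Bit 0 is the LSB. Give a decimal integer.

v = 11010110000
Shift right by 7: 1101
Mask low 3 bits: 101 = 5

5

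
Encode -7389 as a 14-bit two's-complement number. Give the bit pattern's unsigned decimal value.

8995

7389 in 14 bits: 01110011011101
Invert: 10001100100010
Add 1:  10001100100011 = 8995
(Check: 2^14 - 7389 = 16384 - 7389 = 8995.)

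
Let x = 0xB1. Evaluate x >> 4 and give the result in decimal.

11

0xB1 = 10110001
shift right by 4 → 00001011 = 11
(equivalently, floor(177 / 16))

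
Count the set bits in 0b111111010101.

n = 111111010101
Count the 1s: 1 + 1 + 1 + 1 + 1 + 1 + 1 + 1 + 1 = 9

9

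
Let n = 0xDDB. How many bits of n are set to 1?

0xDDB = 110111011011
Count the 1s: 1 + 1 + 1 + 1 + 1 + 1 + 1 + 1 + 1 = 9

9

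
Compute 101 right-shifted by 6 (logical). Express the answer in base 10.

101 = 1100101
shift right by 6 → 0000001 = 1
(equivalently, floor(101 / 64))

1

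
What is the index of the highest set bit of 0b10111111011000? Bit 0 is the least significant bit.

13

0b10111111011000 = 10111111011000
The topmost 1 is at position 13 (since 2^13 = 8192 ≤ 12248 < 16384).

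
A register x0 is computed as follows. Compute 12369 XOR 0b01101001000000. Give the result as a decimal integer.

12369 = 11000001010001
b = 01101001000000
XOR → 10101000010001 = 10769

10769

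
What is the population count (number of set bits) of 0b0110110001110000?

7

n = 110110001110000
Count the 1s: 1 + 1 + 1 + 1 + 1 + 1 + 1 = 7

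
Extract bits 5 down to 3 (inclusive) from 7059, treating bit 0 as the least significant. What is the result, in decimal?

2

v = 1101110010011
Shift right by 3: 1101110010
Mask low 3 bits: 010 = 2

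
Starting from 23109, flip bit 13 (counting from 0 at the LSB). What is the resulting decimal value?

x = 101101001000101
bit 13 is currently 0; toggle it via x ^ (1 << 13) = x ^ 8192
→ 111101001000101 = 31301

31301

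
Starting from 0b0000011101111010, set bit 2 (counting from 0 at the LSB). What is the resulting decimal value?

1918

x = 0000011101111010
bit 2 is currently 0; set it via x | (1 << 2) = x | 4
→ 0000011101111110 = 1918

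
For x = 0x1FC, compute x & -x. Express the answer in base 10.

x = 111111100 = 508
-x (two's complement) = …000000100
AND   = 000000100 = 4
(x & -x isolates the lowest set bit of x.)

4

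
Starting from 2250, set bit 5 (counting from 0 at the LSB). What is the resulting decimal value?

2282

x = 100011001010
bit 5 is currently 0; set it via x | (1 << 5) = x | 32
→ 100011101010 = 2282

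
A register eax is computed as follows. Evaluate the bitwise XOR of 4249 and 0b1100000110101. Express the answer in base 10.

2220

4249 = 1000010011001
b = 1100000110101
XOR → 0100010101100 = 2220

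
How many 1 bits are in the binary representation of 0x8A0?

3

0x8A0 = 100010100000
Count the 1s: 1 + 1 + 1 = 3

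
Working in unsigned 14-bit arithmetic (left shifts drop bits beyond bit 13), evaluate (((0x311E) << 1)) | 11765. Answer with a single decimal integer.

0x311E = 11000100011110
→ << 1 (mod 2^14) → 10001000111100 = 8764
11765 = 10110111110101
→ | → 10111111111101 = 12285

12285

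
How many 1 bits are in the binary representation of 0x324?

4

0x324 = 1100100100
Count the 1s: 1 + 1 + 1 + 1 = 4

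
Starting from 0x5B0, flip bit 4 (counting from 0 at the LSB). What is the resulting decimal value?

x = 10110110000
bit 4 is currently 1; toggle it via x ^ (1 << 4) = x ^ 16
→ 10110100000 = 1440

1440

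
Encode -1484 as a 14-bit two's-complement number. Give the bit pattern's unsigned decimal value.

1484 in 14 bits: 00010111001100
Invert: 11101000110011
Add 1:  11101000110100 = 14900
(Check: 2^14 - 1484 = 16384 - 1484 = 14900.)

14900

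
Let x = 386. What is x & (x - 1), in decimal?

x = 110000010 = 386
x - 1 = 110000001
AND   = 110000000 = 384
(x & (x - 1) clears the lowest set bit of x.)

384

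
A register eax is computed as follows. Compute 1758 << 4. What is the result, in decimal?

28128

1758 = 000011011011110
shift left by 4 → 110110111100000 = 28128
(equivalently, 1758 × 2^4 = 1758 × 16)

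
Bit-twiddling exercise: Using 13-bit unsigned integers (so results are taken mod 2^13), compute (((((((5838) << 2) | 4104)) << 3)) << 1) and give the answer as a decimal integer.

4992

5838 = 1011011001110
→ << 2 (mod 2^13) → 1101100111000 = 6968
4104 = 1000000001000
→ | → 1101100111000 = 6968
→ << 3 (mod 2^13) → 1100111000000 = 6592
→ << 1 (mod 2^13) → 1001110000000 = 4992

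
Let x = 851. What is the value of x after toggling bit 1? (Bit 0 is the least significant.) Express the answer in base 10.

849

x = 1101010011
bit 1 is currently 1; toggle it via x ^ (1 << 1) = x ^ 2
→ 1101010001 = 849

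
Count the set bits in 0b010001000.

2

n = 10001000
Count the 1s: 1 + 1 = 2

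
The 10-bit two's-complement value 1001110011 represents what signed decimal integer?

pattern = 1001110011 (MSB is 1 ⇒ negative)
Invert: 0110001100, add 1 → 0110001101 = 397, so the value is -397.
(Equivalently: 627 - 2^10 = 627 - 1024 = -397.)

-397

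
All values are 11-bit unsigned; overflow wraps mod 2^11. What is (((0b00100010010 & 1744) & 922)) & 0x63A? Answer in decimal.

0b00100010010 = 00100010010
1744 = 11011010000
→ & → 00000010000 = 16
922 = 01110011010
→ & → 00000010000 = 16
0x63A = 11000111010
→ & → 00000010000 = 16

16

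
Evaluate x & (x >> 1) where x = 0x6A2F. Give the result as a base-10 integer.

8199

x = 110101000101111 = 27183
x>>1 = 011010100010111
AND  = 010000000000111 = 8199
(x & (x >> 1) has a 1 wherever x has two consecutive 1 bits.)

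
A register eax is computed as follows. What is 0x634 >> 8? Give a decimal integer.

6

0x634 = 11000110100
shift right by 8 → 00000000110 = 6
(equivalently, floor(1588 / 256))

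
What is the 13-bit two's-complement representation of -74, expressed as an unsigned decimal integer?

74 in 13 bits: 0000001001010
Invert: 1111110110101
Add 1:  1111110110110 = 8118
(Check: 2^13 - 74 = 8192 - 74 = 8118.)

8118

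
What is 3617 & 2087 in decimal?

3617 = 111000100001
2087 = 100000100111
AND → 100000100001 = 2081

2081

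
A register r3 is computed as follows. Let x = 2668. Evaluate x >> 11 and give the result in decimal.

2668 = 101001101100
shift right by 11 → 000000000001 = 1
(equivalently, floor(2668 / 2048))

1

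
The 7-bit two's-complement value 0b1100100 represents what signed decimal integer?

pattern = 1100100 (MSB is 1 ⇒ negative)
Invert: 0011011, add 1 → 0011100 = 28, so the value is -28.
(Equivalently: 100 - 2^7 = 100 - 128 = -28.)

-28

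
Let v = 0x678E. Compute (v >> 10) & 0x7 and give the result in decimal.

1

v = 110011110001110
Shift right by 10: 11001
Mask low 3 bits: 001 = 1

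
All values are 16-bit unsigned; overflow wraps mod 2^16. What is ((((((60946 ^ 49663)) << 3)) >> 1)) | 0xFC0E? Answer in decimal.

60946 = 1110111000010010
49663 = 1100000111111111
→ ^ → 0010111111101101 = 12269
→ << 3 (mod 2^16) → 0111111101101000 = 32616
→ >> 1 → 0011111110110100 = 16308
0xFC0E = 1111110000001110
→ | → 1111111110111110 = 65470

65470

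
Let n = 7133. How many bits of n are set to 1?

7133 = 1101111011101
Count the 1s: 1 + 1 + 1 + 1 + 1 + 1 + 1 + 1 + 1 + 1 = 10

10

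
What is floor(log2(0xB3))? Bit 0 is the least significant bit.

7

0xB3 = 10110011
The topmost 1 is at position 7 (since 2^7 = 128 ≤ 179 < 256).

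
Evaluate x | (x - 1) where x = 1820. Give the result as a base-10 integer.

x = 11100011100 = 1820
x - 1 = 11100011011
OR    = 11100011111 = 1823
(x | (x - 1) sets all bits below the lowest set bit.)

1823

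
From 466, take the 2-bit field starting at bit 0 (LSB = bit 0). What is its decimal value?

2

v = 111010010
Shift right by 0: 111010010
Mask low 2 bits: 10 = 2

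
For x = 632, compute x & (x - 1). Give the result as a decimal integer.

x = 1001111000 = 632
x - 1 = 1001110111
AND   = 1001110000 = 624
(x & (x - 1) clears the lowest set bit of x.)

624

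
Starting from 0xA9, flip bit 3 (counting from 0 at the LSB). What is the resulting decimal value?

x = 10101001
bit 3 is currently 1; toggle it via x ^ (1 << 3) = x ^ 8
→ 10100001 = 161

161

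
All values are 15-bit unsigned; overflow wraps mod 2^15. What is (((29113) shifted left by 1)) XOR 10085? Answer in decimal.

17431

29113 = 111000110111001
→ shifted left by 1 (mod 2^15) → 110001101110010 = 25458
10085 = 010011101100101
→ XOR → 100010000010111 = 17431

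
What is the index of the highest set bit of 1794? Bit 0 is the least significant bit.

1794 = 11100000010
The topmost 1 is at position 10 (since 2^10 = 1024 ≤ 1794 < 2048).

10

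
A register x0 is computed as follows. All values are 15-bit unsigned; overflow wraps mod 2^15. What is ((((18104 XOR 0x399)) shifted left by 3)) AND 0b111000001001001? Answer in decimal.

18104 = 100011010111000
0x399 = 000001110011001
→ XOR → 100010100100001 = 17697
→ shifted left by 3 (mod 2^15) → 010100100001000 = 10504
0b111000001001001 = 111000001001001
→ AND → 010000000001000 = 8200

8200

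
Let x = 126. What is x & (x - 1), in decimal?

x = 1111110 = 126
x - 1 = 1111101
AND   = 1111100 = 124
(x & (x - 1) clears the lowest set bit of x.)

124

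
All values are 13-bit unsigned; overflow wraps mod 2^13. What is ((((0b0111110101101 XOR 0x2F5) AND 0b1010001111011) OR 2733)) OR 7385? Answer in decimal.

7933

0b0111110101101 = 0111110101101
0x2F5 = 0001011110101
→ XOR → 0110101011000 = 3416
0b1010001111011 = 1010001111011
→ AND → 0010001011000 = 1112
2733 = 0101010101101
→ OR → 0111011111101 = 3837
7385 = 1110011011001
→ OR → 1111011111101 = 7933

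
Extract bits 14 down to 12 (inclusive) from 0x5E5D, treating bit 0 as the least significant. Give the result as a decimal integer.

v = 101111001011101
Shift right by 12: 101
Mask low 3 bits: 101 = 5

5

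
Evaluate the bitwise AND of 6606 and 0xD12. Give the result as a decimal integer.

6606 = 1100111001110
0xD12 = 0110100010010
AND → 0100100000010 = 2306

2306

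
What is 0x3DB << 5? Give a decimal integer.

31584

0x3DB = 000001111011011
shift left by 5 → 111101101100000 = 31584
(equivalently, 987 × 2^5 = 987 × 32)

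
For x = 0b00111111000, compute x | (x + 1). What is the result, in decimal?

x = 111111000 = 504
x + 1 = 111111001
OR    = 111111001 = 505
(x | (x + 1) sets the lowest cleared bit.)

505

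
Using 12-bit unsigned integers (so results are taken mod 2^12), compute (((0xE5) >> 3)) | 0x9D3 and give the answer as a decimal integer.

0xE5 = 000011100101
→ >> 3 → 000000011100 = 28
0x9D3 = 100111010011
→ | → 100111011111 = 2527

2527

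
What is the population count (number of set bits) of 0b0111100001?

5

n = 111100001
Count the 1s: 1 + 1 + 1 + 1 + 1 = 5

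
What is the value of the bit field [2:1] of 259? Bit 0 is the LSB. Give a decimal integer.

1

v = 0100000011
Shift right by 1: 010000001
Mask low 2 bits: 01 = 1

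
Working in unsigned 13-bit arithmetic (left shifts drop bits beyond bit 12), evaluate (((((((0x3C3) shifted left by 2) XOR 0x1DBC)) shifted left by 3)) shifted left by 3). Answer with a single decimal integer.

3072

0x3C3 = 0001111000011
→ shifted left by 2 (mod 2^13) → 0111100001100 = 3852
0x1DBC = 1110110111100
→ XOR → 1001010110000 = 4784
→ shifted left by 3 (mod 2^13) → 1010110000000 = 5504
→ shifted left by 3 (mod 2^13) → 0110000000000 = 3072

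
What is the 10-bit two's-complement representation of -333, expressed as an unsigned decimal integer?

333 in 10 bits: 0101001101
Invert: 1010110010
Add 1:  1010110011 = 691
(Check: 2^10 - 333 = 1024 - 333 = 691.)

691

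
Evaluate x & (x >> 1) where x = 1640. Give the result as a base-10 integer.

x = 11001101000 = 1640
x>>1 = 01100110100
AND  = 01000100000 = 544
(x & (x >> 1) has a 1 wherever x has two consecutive 1 bits.)

544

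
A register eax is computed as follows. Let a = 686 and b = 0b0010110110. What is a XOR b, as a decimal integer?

536

686 = 1010101110
b = 0010110110
XOR → 1000011000 = 536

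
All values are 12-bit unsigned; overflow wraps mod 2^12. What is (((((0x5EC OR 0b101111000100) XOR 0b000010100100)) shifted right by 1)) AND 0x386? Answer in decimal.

0x5EC = 010111101100
0b101111000100 = 101111000100
→ OR → 111111101100 = 4076
0b000010100100 = 000010100100
→ XOR → 111101001000 = 3912
→ shifted right by 1 → 011110100100 = 1956
0x386 = 001110000110
→ AND → 001110000100 = 900

900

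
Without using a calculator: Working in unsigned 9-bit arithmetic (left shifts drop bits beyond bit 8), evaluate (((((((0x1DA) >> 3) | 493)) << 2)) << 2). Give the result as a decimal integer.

496

0x1DA = 111011010
→ >> 3 → 000111011 = 59
493 = 111101101
→ | → 111111111 = 511
→ << 2 (mod 2^9) → 111111100 = 508
→ << 2 (mod 2^9) → 111110000 = 496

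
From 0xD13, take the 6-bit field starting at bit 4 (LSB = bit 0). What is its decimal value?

v = 000110100010011
Shift right by 4: 00011010001
Mask low 6 bits: 010001 = 17

17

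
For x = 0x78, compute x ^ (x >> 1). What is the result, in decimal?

68

x = 1111000 = 120
x>>1 = 0111100
XOR  = 1000100 = 68
(x ^ (x >> 1) gives the standard binary-reflected Gray code of x.)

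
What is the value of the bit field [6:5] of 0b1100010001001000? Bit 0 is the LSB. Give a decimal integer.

v = 1100010001001000
Shift right by 5: 11000100010
Mask low 2 bits: 10 = 2

2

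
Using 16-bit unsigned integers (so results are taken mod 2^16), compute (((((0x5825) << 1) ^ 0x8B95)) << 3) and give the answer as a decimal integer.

57080

0x5825 = 0101100000100101
→ << 1 (mod 2^16) → 1011000001001010 = 45130
0x8B95 = 1000101110010101
→ ^ → 0011101111011111 = 15327
→ << 3 (mod 2^16) → 1101111011111000 = 57080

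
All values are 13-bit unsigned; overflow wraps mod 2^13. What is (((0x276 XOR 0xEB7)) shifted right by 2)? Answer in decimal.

0x276 = 0001001110110
0xEB7 = 0111010110111
→ XOR → 0110011000001 = 3265
→ shifted right by 2 → 0001100110000 = 816

816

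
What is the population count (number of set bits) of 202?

202 = 11001010
Count the 1s: 1 + 1 + 1 + 1 = 4

4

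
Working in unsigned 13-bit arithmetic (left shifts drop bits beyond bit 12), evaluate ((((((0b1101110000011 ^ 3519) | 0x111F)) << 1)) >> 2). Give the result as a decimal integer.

927

0b1101110000011 = 1101110000011
3519 = 0110110111111
→ ^ → 1011000111100 = 5692
0x111F = 1000100011111
→ | → 1011100111111 = 5951
→ << 1 (mod 2^13) → 0111001111110 = 3710
→ >> 2 → 0001110011111 = 927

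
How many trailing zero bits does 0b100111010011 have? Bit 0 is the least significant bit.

0

0b100111010011 = 100111010011
Trailing zeros: 0, so the lowest set bit is bit 0 (value 1).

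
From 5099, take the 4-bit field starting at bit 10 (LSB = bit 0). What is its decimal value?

4

v = 01001111101011
Shift right by 10: 0100
Mask low 4 bits: 0100 = 4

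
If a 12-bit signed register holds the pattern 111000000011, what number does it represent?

-509

pattern = 111000000011 (MSB is 1 ⇒ negative)
Invert: 000111111100, add 1 → 000111111101 = 509, so the value is -509.
(Equivalently: 3587 - 2^12 = 3587 - 4096 = -509.)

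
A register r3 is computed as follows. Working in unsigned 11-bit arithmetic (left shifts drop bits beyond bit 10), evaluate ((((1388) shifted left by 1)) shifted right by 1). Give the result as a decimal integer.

1388 = 10101101100
→ shifted left by 1 (mod 2^11) → 01011011000 = 728
→ shifted right by 1 → 00101101100 = 364

364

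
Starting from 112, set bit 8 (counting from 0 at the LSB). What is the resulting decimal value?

x = 001110000
bit 8 is currently 0; set it via x | (1 << 8) = x | 256
→ 101110000 = 368

368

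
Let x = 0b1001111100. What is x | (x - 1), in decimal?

639

x = 1001111100 = 636
x - 1 = 1001111011
OR    = 1001111111 = 639
(x | (x - 1) sets all bits below the lowest set bit.)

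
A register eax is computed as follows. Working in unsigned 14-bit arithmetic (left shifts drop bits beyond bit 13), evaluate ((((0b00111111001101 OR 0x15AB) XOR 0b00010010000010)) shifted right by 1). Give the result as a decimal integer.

0b00111111001101 = 00111111001101
0x15AB = 01010110101011
→ OR → 01111111101111 = 8175
0b00010010000010 = 00010010000010
→ XOR → 01101101101101 = 7021
→ shifted right by 1 → 00110110110110 = 3510

3510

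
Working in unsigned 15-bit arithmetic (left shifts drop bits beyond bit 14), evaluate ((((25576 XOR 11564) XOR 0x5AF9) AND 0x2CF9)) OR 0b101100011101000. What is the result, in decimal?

23801

25576 = 110001111101000
11564 = 010110100101100
→ XOR → 100111011000100 = 20164
0x5AF9 = 101101011111001
→ XOR → 001010000111101 = 5181
0x2CF9 = 010110011111001
→ AND → 000010000111001 = 1081
0b101100011101000 = 101100011101000
→ OR → 101110011111001 = 23801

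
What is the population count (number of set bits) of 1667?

5

1667 = 11010000011
Count the 1s: 1 + 1 + 1 + 1 + 1 = 5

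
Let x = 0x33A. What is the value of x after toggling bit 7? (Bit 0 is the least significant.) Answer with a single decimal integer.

x = 1100111010
bit 7 is currently 0; toggle it via x ^ (1 << 7) = x ^ 128
→ 1110111010 = 954

954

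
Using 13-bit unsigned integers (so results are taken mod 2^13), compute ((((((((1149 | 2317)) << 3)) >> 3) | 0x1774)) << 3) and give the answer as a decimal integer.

1149 = 0010001111101
2317 = 0100100001101
→ | → 0110101111101 = 3453
→ << 3 (mod 2^13) → 0101111101000 = 3048
→ >> 3 → 0000101111101 = 381
0x1774 = 1011101110100
→ | → 1011101111101 = 6013
→ << 3 (mod 2^13) → 1101111101000 = 7144

7144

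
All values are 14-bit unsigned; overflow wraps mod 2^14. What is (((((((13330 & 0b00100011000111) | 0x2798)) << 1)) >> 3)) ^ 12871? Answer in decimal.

13330 = 11010000010010
0b00100011000111 = 00100011000111
→ & → 00000000000010 = 2
0x2798 = 10011110011000
→ | → 10011110011010 = 10138
→ << 1 (mod 2^14) → 00111100110100 = 3892
→ >> 3 → 00000111100110 = 486
12871 = 11001001000111
→ ^ → 11001110100001 = 13217

13217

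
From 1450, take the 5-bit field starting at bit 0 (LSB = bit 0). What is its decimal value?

v = 10110101010
Shift right by 0: 10110101010
Mask low 5 bits: 01010 = 10

10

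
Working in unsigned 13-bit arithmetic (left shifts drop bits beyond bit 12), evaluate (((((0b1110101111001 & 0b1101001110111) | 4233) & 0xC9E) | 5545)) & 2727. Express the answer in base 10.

0b1110101111001 = 1110101111001
0b1101001110111 = 1101001110111
→ & → 1100001110001 = 6257
4233 = 1000010001001
→ | → 1100011111001 = 6393
0xC9E = 0110010011110
→ & → 0100010011000 = 2200
5545 = 1010110101001
→ | → 1110110111001 = 7609
2727 = 0101010100111
→ & → 0100010100001 = 2209

2209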